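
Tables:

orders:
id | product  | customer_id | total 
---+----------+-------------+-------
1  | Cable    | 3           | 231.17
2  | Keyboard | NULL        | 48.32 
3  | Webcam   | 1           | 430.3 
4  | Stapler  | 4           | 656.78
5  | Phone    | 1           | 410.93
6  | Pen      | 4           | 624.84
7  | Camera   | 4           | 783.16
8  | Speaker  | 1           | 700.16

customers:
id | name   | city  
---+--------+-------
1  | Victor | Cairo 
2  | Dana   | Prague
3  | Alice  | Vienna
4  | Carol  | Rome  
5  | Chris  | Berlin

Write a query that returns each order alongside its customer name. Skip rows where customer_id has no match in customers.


INNER JOIN keeps only orders rows whose customer_id matches an id in customers. Walk through each order:
  - order 1 (Cable): customer_id=3 -> matches Alice
  - order 2 (Keyboard): customer_id=NULL, no match -> dropped
  - order 3 (Webcam): customer_id=1 -> matches Victor
  - order 4 (Stapler): customer_id=4 -> matches Carol
  - order 5 (Phone): customer_id=1 -> matches Victor
  - order 6 (Pen): customer_id=4 -> matches Carol
  - order 7 (Camera): customer_id=4 -> matches Carol
  - order 8 (Speaker): customer_id=1 -> matches Victor
So 1 of 8 rows is dropped.

SQL:
SELECT a.product, b.name AS customer
FROM orders a
INNER JOIN customers b ON a.customer_id = b.id

Result:
product | customer
--------+---------
Cable   | Alice   
Webcam  | Victor  
Stapler | Carol   
Phone   | Victor  
Pen     | Carol   
Camera  | Carol   
Speaker | Victor  


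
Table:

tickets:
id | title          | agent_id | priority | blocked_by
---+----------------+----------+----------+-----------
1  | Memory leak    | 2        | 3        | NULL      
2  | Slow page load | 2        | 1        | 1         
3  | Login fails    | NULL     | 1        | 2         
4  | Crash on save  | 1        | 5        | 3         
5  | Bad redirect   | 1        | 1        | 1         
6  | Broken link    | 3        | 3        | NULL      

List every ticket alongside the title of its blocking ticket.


This is a self-join: tickets is joined to a second copy of itself, matching each row's blocked_by to another row's id. Use LEFT JOIN so rows with blocked_by=NULL are kept.
  - ticket 1 (Memory leak): blocked_by=NULL -> NULL
  - ticket 2 (Slow page load): blocked_by=1 -> Memory leak
  - ticket 3 (Login fails): blocked_by=2 -> Slow page load
  - ticket 4 (Crash on save): blocked_by=3 -> Login fails
  - ticket 5 (Bad redirect): blocked_by=1 -> Memory leak
  - ticket 6 (Broken link): blocked_by=NULL -> NULL

SQL:
SELECT a.title AS item, b.title AS blocked_by
FROM tickets a
LEFT JOIN tickets b ON a.blocked_by = b.id

Result:
item           | blocked_by    
---------------+---------------
Memory leak    | NULL          
Slow page load | Memory leak   
Login fails    | Slow page load
Crash on save  | Login fails   
Bad redirect   | Memory leak   
Broken link    | NULL          


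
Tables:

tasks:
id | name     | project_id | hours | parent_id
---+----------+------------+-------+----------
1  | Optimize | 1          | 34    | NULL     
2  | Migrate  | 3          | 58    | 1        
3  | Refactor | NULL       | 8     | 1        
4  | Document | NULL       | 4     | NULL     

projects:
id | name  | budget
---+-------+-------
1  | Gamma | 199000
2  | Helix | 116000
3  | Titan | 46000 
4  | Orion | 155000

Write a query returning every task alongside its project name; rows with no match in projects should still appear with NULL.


LEFT JOIN keeps every row from tasks (the left table); where project_id has no match in projects, the project columns become NULL. Walk through each task:
  - task 1 (Optimize): project_id=1 -> matches Gamma
  - task 2 (Migrate): project_id=3 -> matches Titan
  - task 3 (Refactor): project_id=NULL, no match -> kept with NULL
  - task 4 (Document): project_id=NULL, no match -> kept with NULL
All 4 rows appear; 2 have NULL project.

SQL:
SELECT a.name, b.name AS project
FROM tasks a
LEFT JOIN projects b ON a.project_id = b.id

Result:
name     | project
---------+--------
Optimize | Gamma  
Migrate  | Titan  
Refactor | NULL   
Document | NULL   


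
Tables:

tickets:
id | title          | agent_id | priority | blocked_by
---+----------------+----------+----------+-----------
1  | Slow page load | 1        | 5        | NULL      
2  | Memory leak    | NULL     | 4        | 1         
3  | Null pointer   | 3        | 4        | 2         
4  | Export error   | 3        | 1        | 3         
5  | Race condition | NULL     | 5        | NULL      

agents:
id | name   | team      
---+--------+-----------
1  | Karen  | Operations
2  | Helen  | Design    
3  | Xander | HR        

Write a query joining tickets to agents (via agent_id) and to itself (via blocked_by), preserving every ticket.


Two LEFT JOINs from the same base table tickets: one to agents via agent_id, one to tickets itself via blocked_by. Both are LEFT so every ticket is preserved.
Match against agents:
  - ticket 1 (Slow page load): agent_id=1 -> matches Karen
  - ticket 2 (Memory leak): agent_id=NULL, no match -> kept with NULL
  - ticket 3 (Null pointer): agent_id=3 -> matches Xander
  - ticket 4 (Export error): agent_id=3 -> matches Xander
  - ticket 5 (Race condition): agent_id=NULL, no match -> kept with NULL
Match against tickets (self):
  - ticket 1 (Slow page load): blocked_by=NULL -> NULL
  - ticket 2 (Memory leak): blocked_by=1 -> Slow page load
  - ticket 3 (Null pointer): blocked_by=2 -> Memory leak
  - ticket 4 (Export error): blocked_by=3 -> Null pointer
  - ticket 5 (Race condition): blocked_by=NULL -> NULL

SQL:
SELECT a.title, b.name AS agent, c.title AS blocked_by
FROM tickets a
LEFT JOIN agents b ON a.agent_id = b.id
LEFT JOIN tickets c ON a.blocked_by = c.id

Result:
title          | agent  | blocked_by    
---------------+--------+---------------
Slow page load | Karen  | NULL          
Memory leak    | NULL   | Slow page load
Null pointer   | Xander | Memory leak   
Export error   | Xander | Null pointer  
Race condition | NULL   | NULL          


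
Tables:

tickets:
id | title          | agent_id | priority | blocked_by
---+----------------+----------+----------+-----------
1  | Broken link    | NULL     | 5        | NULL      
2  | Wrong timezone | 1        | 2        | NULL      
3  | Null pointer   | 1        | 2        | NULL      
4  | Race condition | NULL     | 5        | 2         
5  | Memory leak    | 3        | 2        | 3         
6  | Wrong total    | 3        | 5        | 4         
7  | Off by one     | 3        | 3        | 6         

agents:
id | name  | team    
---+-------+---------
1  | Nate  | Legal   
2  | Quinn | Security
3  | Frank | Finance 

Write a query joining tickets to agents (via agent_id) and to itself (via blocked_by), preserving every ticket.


Two LEFT JOINs from the same base table tickets: one to agents via agent_id, one to tickets itself via blocked_by. Both are LEFT so every ticket is preserved.
Match against agents:
  - ticket 1 (Broken link): agent_id=NULL, no match -> kept with NULL
  - ticket 2 (Wrong timezone): agent_id=1 -> matches Nate
  - ticket 3 (Null pointer): agent_id=1 -> matches Nate
  - ticket 4 (Race condition): agent_id=NULL, no match -> kept with NULL
  - ticket 5 (Memory leak): agent_id=3 -> matches Frank
  - ticket 6 (Wrong total): agent_id=3 -> matches Frank
  - ticket 7 (Off by one): agent_id=3 -> matches Frank
Match against tickets (self):
  - ticket 1 (Broken link): blocked_by=NULL -> NULL
  - ticket 2 (Wrong timezone): blocked_by=NULL -> NULL
  - ticket 3 (Null pointer): blocked_by=NULL -> NULL
  - ticket 4 (Race condition): blocked_by=2 -> Wrong timezone
  - ticket 5 (Memory leak): blocked_by=3 -> Null pointer
  - ticket 6 (Wrong total): blocked_by=4 -> Race condition
  - ticket 7 (Off by one): blocked_by=6 -> Wrong total

SQL:
SELECT a.title, b.name AS agent, c.title AS blocked_by
FROM tickets a
LEFT JOIN agents b ON a.agent_id = b.id
LEFT JOIN tickets c ON a.blocked_by = c.id

Result:
title          | agent | blocked_by    
---------------+-------+---------------
Broken link    | NULL  | NULL          
Wrong timezone | Nate  | NULL          
Null pointer   | Nate  | NULL          
Race condition | NULL  | Wrong timezone
Memory leak    | Frank | Null pointer  
Wrong total    | Frank | Race condition
Off by one     | Frank | Wrong total   


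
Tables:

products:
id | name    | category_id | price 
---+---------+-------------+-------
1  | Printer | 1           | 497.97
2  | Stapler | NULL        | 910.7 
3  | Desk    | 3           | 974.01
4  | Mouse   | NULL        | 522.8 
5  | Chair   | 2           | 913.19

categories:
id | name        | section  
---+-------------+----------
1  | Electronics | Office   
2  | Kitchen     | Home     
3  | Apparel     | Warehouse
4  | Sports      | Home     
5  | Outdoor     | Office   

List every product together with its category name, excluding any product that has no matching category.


INNER JOIN keeps only products rows whose category_id matches an id in categories. Walk through each product:
  - product 1 (Printer): category_id=1 -> matches Electronics
  - product 2 (Stapler): category_id=NULL, no match -> dropped
  - product 3 (Desk): category_id=3 -> matches Apparel
  - product 4 (Mouse): category_id=NULL, no match -> dropped
  - product 5 (Chair): category_id=2 -> matches Kitchen
So 2 of 5 rows are dropped.

SQL:
SELECT a.name, b.name AS category
FROM products a
INNER JOIN categories b ON a.category_id = b.id

Result:
name    | category   
--------+------------
Printer | Electronics
Desk    | Apparel    
Chair   | Kitchen    


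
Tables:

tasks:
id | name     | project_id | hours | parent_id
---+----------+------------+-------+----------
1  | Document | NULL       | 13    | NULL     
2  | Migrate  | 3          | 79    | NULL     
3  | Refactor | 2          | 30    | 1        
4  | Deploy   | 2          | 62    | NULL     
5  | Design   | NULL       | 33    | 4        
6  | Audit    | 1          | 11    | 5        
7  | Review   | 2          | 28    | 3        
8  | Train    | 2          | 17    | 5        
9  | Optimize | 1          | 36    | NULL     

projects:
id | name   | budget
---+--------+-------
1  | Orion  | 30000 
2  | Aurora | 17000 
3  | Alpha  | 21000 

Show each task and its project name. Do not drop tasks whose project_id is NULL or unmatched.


LEFT JOIN keeps every row from tasks (the left table); where project_id has no match in projects, the project columns become NULL. Walk through each task:
  - task 1 (Document): project_id=NULL, no match -> kept with NULL
  - task 2 (Migrate): project_id=3 -> matches Alpha
  - task 3 (Refactor): project_id=2 -> matches Aurora
  - task 4 (Deploy): project_id=2 -> matches Aurora
  - task 5 (Design): project_id=NULL, no match -> kept with NULL
  - task 6 (Audit): project_id=1 -> matches Orion
  - task 7 (Review): project_id=2 -> matches Aurora
  - task 8 (Train): project_id=2 -> matches Aurora
  - task 9 (Optimize): project_id=1 -> matches Orion
All 9 rows appear; 2 have NULL project.

SQL:
SELECT a.name, b.name AS project
FROM tasks a
LEFT JOIN projects b ON a.project_id = b.id

Result:
name     | project
---------+--------
Document | NULL   
Migrate  | Alpha  
Refactor | Aurora 
Deploy   | Aurora 
Design   | NULL   
Audit    | Orion  
Review   | Aurora 
Train    | Aurora 
Optimize | Orion  


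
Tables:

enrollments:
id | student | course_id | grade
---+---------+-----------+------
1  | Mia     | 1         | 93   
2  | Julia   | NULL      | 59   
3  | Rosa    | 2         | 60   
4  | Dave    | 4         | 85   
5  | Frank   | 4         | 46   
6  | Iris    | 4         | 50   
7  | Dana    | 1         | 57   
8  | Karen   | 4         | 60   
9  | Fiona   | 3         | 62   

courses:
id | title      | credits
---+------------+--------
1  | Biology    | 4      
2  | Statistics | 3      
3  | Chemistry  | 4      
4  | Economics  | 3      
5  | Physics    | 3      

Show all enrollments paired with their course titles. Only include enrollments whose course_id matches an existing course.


INNER JOIN keeps only enrollments rows whose course_id matches an id in courses. Walk through each enrollment:
  - enrollment 1 (Mia): course_id=1 -> matches Biology
  - enrollment 2 (Julia): course_id=NULL, no match -> dropped
  - enrollment 3 (Rosa): course_id=2 -> matches Statistics
  - enrollment 4 (Dave): course_id=4 -> matches Economics
  - enrollment 5 (Frank): course_id=4 -> matches Economics
  - enrollment 6 (Iris): course_id=4 -> matches Economics
  - enrollment 7 (Dana): course_id=1 -> matches Biology
  - enrollment 8 (Karen): course_id=4 -> matches Economics
  - enrollment 9 (Fiona): course_id=3 -> matches Chemistry
So 1 of 9 rows is dropped.

SQL:
SELECT a.student, b.title AS course
FROM enrollments a
INNER JOIN courses b ON a.course_id = b.id

Result:
student | course    
--------+-----------
Mia     | Biology   
Rosa    | Statistics
Dave    | Economics 
Frank   | Economics 
Iris    | Economics 
Dana    | Biology   
Karen   | Economics 
Fiona   | Chemistry 


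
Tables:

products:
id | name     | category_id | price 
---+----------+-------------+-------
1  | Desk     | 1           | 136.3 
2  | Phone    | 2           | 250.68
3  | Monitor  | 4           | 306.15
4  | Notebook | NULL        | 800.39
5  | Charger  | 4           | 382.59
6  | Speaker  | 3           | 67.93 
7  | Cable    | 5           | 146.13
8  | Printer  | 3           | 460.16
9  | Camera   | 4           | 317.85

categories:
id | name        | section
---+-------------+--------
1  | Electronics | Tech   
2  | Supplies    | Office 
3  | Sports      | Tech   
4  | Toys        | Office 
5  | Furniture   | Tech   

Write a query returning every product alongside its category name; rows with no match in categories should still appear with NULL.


LEFT JOIN keeps every row from products (the left table); where category_id has no match in categories, the category columns become NULL. Walk through each product:
  - product 1 (Desk): category_id=1 -> matches Electronics
  - product 2 (Phone): category_id=2 -> matches Supplies
  - product 3 (Monitor): category_id=4 -> matches Toys
  - product 4 (Notebook): category_id=NULL, no match -> kept with NULL
  - product 5 (Charger): category_id=4 -> matches Toys
  - product 6 (Speaker): category_id=3 -> matches Sports
  - product 7 (Cable): category_id=5 -> matches Furniture
  - product 8 (Printer): category_id=3 -> matches Sports
  - product 9 (Camera): category_id=4 -> matches Toys
All 9 rows appear; 1 has NULL category.

SQL:
SELECT a.name, b.name AS category
FROM products a
LEFT JOIN categories b ON a.category_id = b.id

Result:
name     | category   
---------+------------
Desk     | Electronics
Phone    | Supplies   
Monitor  | Toys       
Notebook | NULL       
Charger  | Toys       
Speaker  | Sports     
Cable    | Furniture  
Printer  | Sports     
Camera   | Toys       


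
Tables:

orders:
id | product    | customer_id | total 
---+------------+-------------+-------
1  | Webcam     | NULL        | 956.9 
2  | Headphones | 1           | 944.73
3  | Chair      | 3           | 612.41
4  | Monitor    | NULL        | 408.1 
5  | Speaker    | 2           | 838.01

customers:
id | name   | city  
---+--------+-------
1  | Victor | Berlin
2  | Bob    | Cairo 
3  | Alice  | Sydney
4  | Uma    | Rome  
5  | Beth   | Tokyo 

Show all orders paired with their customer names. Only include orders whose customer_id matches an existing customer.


INNER JOIN keeps only orders rows whose customer_id matches an id in customers. Walk through each order:
  - order 1 (Webcam): customer_id=NULL, no match -> dropped
  - order 2 (Headphones): customer_id=1 -> matches Victor
  - order 3 (Chair): customer_id=3 -> matches Alice
  - order 4 (Monitor): customer_id=NULL, no match -> dropped
  - order 5 (Speaker): customer_id=2 -> matches Bob
So 2 of 5 rows are dropped.

SQL:
SELECT a.product, b.name AS customer
FROM orders a
INNER JOIN customers b ON a.customer_id = b.id

Result:
product    | customer
-----------+---------
Headphones | Victor  
Chair      | Alice   
Speaker    | Bob     


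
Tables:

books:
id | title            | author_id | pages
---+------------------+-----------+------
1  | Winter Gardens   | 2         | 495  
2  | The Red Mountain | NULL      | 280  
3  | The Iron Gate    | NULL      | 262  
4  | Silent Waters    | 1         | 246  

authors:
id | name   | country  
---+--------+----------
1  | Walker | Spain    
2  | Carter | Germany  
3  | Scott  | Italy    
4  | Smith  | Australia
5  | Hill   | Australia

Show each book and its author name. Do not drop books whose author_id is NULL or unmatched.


LEFT JOIN keeps every row from books (the left table); where author_id has no match in authors, the author columns become NULL. Walk through each book:
  - book 1 (Winter Gardens): author_id=2 -> matches Carter
  - book 2 (The Red Mountain): author_id=NULL, no match -> kept with NULL
  - book 3 (The Iron Gate): author_id=NULL, no match -> kept with NULL
  - book 4 (Silent Waters): author_id=1 -> matches Walker
All 4 rows appear; 2 have NULL author.

SQL:
SELECT a.title, b.name AS author
FROM books a
LEFT JOIN authors b ON a.author_id = b.id

Result:
title            | author
-----------------+-------
Winter Gardens   | Carter
The Red Mountain | NULL  
The Iron Gate    | NULL  
Silent Waters    | Walker


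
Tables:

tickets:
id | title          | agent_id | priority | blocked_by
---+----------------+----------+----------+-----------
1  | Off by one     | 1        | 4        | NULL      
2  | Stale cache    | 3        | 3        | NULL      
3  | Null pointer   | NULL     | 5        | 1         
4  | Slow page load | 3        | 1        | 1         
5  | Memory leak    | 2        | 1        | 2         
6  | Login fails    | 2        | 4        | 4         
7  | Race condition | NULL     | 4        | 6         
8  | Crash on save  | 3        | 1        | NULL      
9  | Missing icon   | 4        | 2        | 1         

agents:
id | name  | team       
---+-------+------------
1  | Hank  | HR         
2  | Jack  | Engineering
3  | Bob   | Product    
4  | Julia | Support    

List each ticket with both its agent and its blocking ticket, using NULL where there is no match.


Two LEFT JOINs from the same base table tickets: one to agents via agent_id, one to tickets itself via blocked_by. Both are LEFT so every ticket is preserved.
Match against agents:
  - ticket 1 (Off by one): agent_id=1 -> matches Hank
  - ticket 2 (Stale cache): agent_id=3 -> matches Bob
  - ticket 3 (Null pointer): agent_id=NULL, no match -> kept with NULL
  - ticket 4 (Slow page load): agent_id=3 -> matches Bob
  - ticket 5 (Memory leak): agent_id=2 -> matches Jack
  - ticket 6 (Login fails): agent_id=2 -> matches Jack
  - ticket 7 (Race condition): agent_id=NULL, no match -> kept with NULL
  - ticket 8 (Crash on save): agent_id=3 -> matches Bob
  - ticket 9 (Missing icon): agent_id=4 -> matches Julia
Match against tickets (self):
  - ticket 1 (Off by one): blocked_by=NULL -> NULL
  - ticket 2 (Stale cache): blocked_by=NULL -> NULL
  - ticket 3 (Null pointer): blocked_by=1 -> Off by one
  - ticket 4 (Slow page load): blocked_by=1 -> Off by one
  - ticket 5 (Memory leak): blocked_by=2 -> Stale cache
  - ticket 6 (Login fails): blocked_by=4 -> Slow page load
  - ticket 7 (Race condition): blocked_by=6 -> Login fails
  - ticket 8 (Crash on save): blocked_by=NULL -> NULL
  - ticket 9 (Missing icon): blocked_by=1 -> Off by one

SQL:
SELECT a.title, b.name AS agent, c.title AS blocked_by
FROM tickets a
LEFT JOIN agents b ON a.agent_id = b.id
LEFT JOIN tickets c ON a.blocked_by = c.id

Result:
title          | agent | blocked_by    
---------------+-------+---------------
Off by one     | Hank  | NULL          
Stale cache    | Bob   | NULL          
Null pointer   | NULL  | Off by one    
Slow page load | Bob   | Off by one    
Memory leak    | Jack  | Stale cache   
Login fails    | Jack  | Slow page load
Race condition | NULL  | Login fails   
Crash on save  | Bob   | NULL          
Missing icon   | Julia | Off by one    


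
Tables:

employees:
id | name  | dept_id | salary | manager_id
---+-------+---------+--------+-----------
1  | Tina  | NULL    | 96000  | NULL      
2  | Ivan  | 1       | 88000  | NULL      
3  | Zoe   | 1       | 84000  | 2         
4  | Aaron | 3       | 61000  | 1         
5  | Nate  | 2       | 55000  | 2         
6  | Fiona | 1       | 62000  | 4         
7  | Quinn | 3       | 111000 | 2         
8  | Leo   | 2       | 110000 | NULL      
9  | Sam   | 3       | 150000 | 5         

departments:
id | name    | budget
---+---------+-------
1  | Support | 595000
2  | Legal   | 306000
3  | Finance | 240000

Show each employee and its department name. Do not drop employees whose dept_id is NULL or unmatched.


LEFT JOIN keeps every row from employees (the left table); where dept_id has no match in departments, the department columns become NULL. Walk through each employee:
  - employee 1 (Tina): dept_id=NULL, no match -> kept with NULL
  - employee 2 (Ivan): dept_id=1 -> matches Support
  - employee 3 (Zoe): dept_id=1 -> matches Support
  - employee 4 (Aaron): dept_id=3 -> matches Finance
  - employee 5 (Nate): dept_id=2 -> matches Legal
  - employee 6 (Fiona): dept_id=1 -> matches Support
  - employee 7 (Quinn): dept_id=3 -> matches Finance
  - employee 8 (Leo): dept_id=2 -> matches Legal
  - employee 9 (Sam): dept_id=3 -> matches Finance
All 9 rows appear; 1 has NULL department.

SQL:
SELECT a.name, b.name AS department
FROM employees a
LEFT JOIN departments b ON a.dept_id = b.id

Result:
name  | department
------+-----------
Tina  | NULL      
Ivan  | Support   
Zoe   | Support   
Aaron | Finance   
Nate  | Legal     
Fiona | Support   
Quinn | Finance   
Leo   | Legal     
Sam   | Finance   


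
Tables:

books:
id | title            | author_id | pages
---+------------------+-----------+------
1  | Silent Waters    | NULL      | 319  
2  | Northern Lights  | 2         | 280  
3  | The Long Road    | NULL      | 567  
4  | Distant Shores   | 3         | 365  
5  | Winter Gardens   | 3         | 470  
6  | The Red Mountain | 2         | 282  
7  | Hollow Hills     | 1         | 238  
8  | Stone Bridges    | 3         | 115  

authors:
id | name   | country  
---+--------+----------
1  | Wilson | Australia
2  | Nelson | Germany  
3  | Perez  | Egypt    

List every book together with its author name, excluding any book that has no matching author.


INNER JOIN keeps only books rows whose author_id matches an id in authors. Walk through each book:
  - book 1 (Silent Waters): author_id=NULL, no match -> dropped
  - book 2 (Northern Lights): author_id=2 -> matches Nelson
  - book 3 (The Long Road): author_id=NULL, no match -> dropped
  - book 4 (Distant Shores): author_id=3 -> matches Perez
  - book 5 (Winter Gardens): author_id=3 -> matches Perez
  - book 6 (The Red Mountain): author_id=2 -> matches Nelson
  - book 7 (Hollow Hills): author_id=1 -> matches Wilson
  - book 8 (Stone Bridges): author_id=3 -> matches Perez
So 2 of 8 rows are dropped.

SQL:
SELECT a.title, b.name AS author
FROM books a
INNER JOIN authors b ON a.author_id = b.id

Result:
title            | author
-----------------+-------
Northern Lights  | Nelson
Distant Shores   | Perez 
Winter Gardens   | Perez 
The Red Mountain | Nelson
Hollow Hills     | Wilson
Stone Bridges    | Perez 


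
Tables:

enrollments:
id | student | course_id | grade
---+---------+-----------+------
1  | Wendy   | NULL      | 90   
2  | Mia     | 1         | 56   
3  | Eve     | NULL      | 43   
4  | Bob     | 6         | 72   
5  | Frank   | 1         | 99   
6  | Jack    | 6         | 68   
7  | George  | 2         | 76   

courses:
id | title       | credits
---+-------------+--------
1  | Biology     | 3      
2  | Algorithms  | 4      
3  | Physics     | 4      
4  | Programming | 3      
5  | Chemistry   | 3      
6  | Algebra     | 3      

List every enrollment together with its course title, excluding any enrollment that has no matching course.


INNER JOIN keeps only enrollments rows whose course_id matches an id in courses. Walk through each enrollment:
  - enrollment 1 (Wendy): course_id=NULL, no match -> dropped
  - enrollment 2 (Mia): course_id=1 -> matches Biology
  - enrollment 3 (Eve): course_id=NULL, no match -> dropped
  - enrollment 4 (Bob): course_id=6 -> matches Algebra
  - enrollment 5 (Frank): course_id=1 -> matches Biology
  - enrollment 6 (Jack): course_id=6 -> matches Algebra
  - enrollment 7 (George): course_id=2 -> matches Algorithms
So 2 of 7 rows are dropped.

SQL:
SELECT a.student, b.title AS course
FROM enrollments a
INNER JOIN courses b ON a.course_id = b.id

Result:
student | course    
--------+-----------
Mia     | Biology   
Bob     | Algebra   
Frank   | Biology   
Jack    | Algebra   
George  | Algorithms


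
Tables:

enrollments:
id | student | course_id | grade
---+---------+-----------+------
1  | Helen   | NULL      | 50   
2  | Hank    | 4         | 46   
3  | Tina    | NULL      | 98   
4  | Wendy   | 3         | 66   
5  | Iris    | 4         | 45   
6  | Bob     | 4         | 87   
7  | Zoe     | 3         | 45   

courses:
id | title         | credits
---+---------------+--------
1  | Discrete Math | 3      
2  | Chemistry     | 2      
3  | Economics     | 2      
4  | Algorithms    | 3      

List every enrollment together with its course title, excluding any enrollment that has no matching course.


INNER JOIN keeps only enrollments rows whose course_id matches an id in courses. Walk through each enrollment:
  - enrollment 1 (Helen): course_id=NULL, no match -> dropped
  - enrollment 2 (Hank): course_id=4 -> matches Algorithms
  - enrollment 3 (Tina): course_id=NULL, no match -> dropped
  - enrollment 4 (Wendy): course_id=3 -> matches Economics
  - enrollment 5 (Iris): course_id=4 -> matches Algorithms
  - enrollment 6 (Bob): course_id=4 -> matches Algorithms
  - enrollment 7 (Zoe): course_id=3 -> matches Economics
So 2 of 7 rows are dropped.

SQL:
SELECT a.student, b.title AS course
FROM enrollments a
INNER JOIN courses b ON a.course_id = b.id

Result:
student | course    
--------+-----------
Hank    | Algorithms
Wendy   | Economics 
Iris    | Algorithms
Bob     | Algorithms
Zoe     | Economics 


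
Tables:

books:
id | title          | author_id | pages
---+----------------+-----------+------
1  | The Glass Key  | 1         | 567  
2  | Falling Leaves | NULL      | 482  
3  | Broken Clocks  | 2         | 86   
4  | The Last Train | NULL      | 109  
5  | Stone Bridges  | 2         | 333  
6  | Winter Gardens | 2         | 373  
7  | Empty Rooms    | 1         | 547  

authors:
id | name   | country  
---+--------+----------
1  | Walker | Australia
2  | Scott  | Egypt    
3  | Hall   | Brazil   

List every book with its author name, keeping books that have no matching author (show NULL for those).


LEFT JOIN keeps every row from books (the left table); where author_id has no match in authors, the author columns become NULL. Walk through each book:
  - book 1 (The Glass Key): author_id=1 -> matches Walker
  - book 2 (Falling Leaves): author_id=NULL, no match -> kept with NULL
  - book 3 (Broken Clocks): author_id=2 -> matches Scott
  - book 4 (The Last Train): author_id=NULL, no match -> kept with NULL
  - book 5 (Stone Bridges): author_id=2 -> matches Scott
  - book 6 (Winter Gardens): author_id=2 -> matches Scott
  - book 7 (Empty Rooms): author_id=1 -> matches Walker
All 7 rows appear; 2 have NULL author.

SQL:
SELECT a.title, b.name AS author
FROM books a
LEFT JOIN authors b ON a.author_id = b.id

Result:
title          | author
---------------+-------
The Glass Key  | Walker
Falling Leaves | NULL  
Broken Clocks  | Scott 
The Last Train | NULL  
Stone Bridges  | Scott 
Winter Gardens | Scott 
Empty Rooms    | Walker


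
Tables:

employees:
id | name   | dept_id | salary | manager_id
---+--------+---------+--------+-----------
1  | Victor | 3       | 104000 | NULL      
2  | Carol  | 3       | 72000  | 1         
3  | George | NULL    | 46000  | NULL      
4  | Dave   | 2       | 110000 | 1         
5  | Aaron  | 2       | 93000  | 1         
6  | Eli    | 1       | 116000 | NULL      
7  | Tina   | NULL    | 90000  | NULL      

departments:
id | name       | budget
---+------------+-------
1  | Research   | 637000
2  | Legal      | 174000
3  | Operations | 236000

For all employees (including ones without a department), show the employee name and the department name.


LEFT JOIN keeps every row from employees (the left table); where dept_id has no match in departments, the department columns become NULL. Walk through each employee:
  - employee 1 (Victor): dept_id=3 -> matches Operations
  - employee 2 (Carol): dept_id=3 -> matches Operations
  - employee 3 (George): dept_id=NULL, no match -> kept with NULL
  - employee 4 (Dave): dept_id=2 -> matches Legal
  - employee 5 (Aaron): dept_id=2 -> matches Legal
  - employee 6 (Eli): dept_id=1 -> matches Research
  - employee 7 (Tina): dept_id=NULL, no match -> kept with NULL
All 7 rows appear; 2 have NULL department.

SQL:
SELECT a.name, b.name AS department
FROM employees a
LEFT JOIN departments b ON a.dept_id = b.id

Result:
name   | department
-------+-----------
Victor | Operations
Carol  | Operations
George | NULL      
Dave   | Legal     
Aaron  | Legal     
Eli    | Research  
Tina   | NULL      


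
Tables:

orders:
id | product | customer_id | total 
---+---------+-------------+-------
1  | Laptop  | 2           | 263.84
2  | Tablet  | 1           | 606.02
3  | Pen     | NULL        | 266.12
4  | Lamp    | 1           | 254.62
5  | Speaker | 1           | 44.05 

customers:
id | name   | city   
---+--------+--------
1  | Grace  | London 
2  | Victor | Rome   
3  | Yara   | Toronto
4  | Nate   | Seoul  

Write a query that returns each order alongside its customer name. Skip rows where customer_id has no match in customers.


INNER JOIN keeps only orders rows whose customer_id matches an id in customers. Walk through each order:
  - order 1 (Laptop): customer_id=2 -> matches Victor
  - order 2 (Tablet): customer_id=1 -> matches Grace
  - order 3 (Pen): customer_id=NULL, no match -> dropped
  - order 4 (Lamp): customer_id=1 -> matches Grace
  - order 5 (Speaker): customer_id=1 -> matches Grace
So 1 of 5 rows is dropped.

SQL:
SELECT a.product, b.name AS customer
FROM orders a
INNER JOIN customers b ON a.customer_id = b.id

Result:
product | customer
--------+---------
Laptop  | Victor  
Tablet  | Grace   
Lamp    | Grace   
Speaker | Grace   


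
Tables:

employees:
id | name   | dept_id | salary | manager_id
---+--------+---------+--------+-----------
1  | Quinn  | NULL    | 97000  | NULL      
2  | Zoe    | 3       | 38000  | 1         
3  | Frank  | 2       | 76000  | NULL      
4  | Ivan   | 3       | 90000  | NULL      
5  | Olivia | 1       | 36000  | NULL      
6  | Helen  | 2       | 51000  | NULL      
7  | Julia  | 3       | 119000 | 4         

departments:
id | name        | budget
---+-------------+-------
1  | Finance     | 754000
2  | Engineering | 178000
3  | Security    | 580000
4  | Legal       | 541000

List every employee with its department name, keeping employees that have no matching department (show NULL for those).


LEFT JOIN keeps every row from employees (the left table); where dept_id has no match in departments, the department columns become NULL. Walk through each employee:
  - employee 1 (Quinn): dept_id=NULL, no match -> kept with NULL
  - employee 2 (Zoe): dept_id=3 -> matches Security
  - employee 3 (Frank): dept_id=2 -> matches Engineering
  - employee 4 (Ivan): dept_id=3 -> matches Security
  - employee 5 (Olivia): dept_id=1 -> matches Finance
  - employee 6 (Helen): dept_id=2 -> matches Engineering
  - employee 7 (Julia): dept_id=3 -> matches Security
All 7 rows appear; 1 has NULL department.

SQL:
SELECT a.name, b.name AS department
FROM employees a
LEFT JOIN departments b ON a.dept_id = b.id

Result:
name   | department 
-------+------------
Quinn  | NULL       
Zoe    | Security   
Frank  | Engineering
Ivan   | Security   
Olivia | Finance    
Helen  | Engineering
Julia  | Security   


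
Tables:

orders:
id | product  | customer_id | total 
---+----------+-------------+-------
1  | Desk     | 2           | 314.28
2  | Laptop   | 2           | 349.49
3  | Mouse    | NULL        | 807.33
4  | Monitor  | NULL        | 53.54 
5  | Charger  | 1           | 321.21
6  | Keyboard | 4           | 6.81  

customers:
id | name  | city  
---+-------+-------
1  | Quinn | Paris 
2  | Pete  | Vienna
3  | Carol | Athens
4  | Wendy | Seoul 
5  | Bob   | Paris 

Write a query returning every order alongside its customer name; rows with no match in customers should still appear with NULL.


LEFT JOIN keeps every row from orders (the left table); where customer_id has no match in customers, the customer columns become NULL. Walk through each order:
  - order 1 (Desk): customer_id=2 -> matches Pete
  - order 2 (Laptop): customer_id=2 -> matches Pete
  - order 3 (Mouse): customer_id=NULL, no match -> kept with NULL
  - order 4 (Monitor): customer_id=NULL, no match -> kept with NULL
  - order 5 (Charger): customer_id=1 -> matches Quinn
  - order 6 (Keyboard): customer_id=4 -> matches Wendy
All 6 rows appear; 2 have NULL customer.

SQL:
SELECT a.product, b.name AS customer
FROM orders a
LEFT JOIN customers b ON a.customer_id = b.id

Result:
product  | customer
---------+---------
Desk     | Pete    
Laptop   | Pete    
Mouse    | NULL    
Monitor  | NULL    
Charger  | Quinn   
Keyboard | Wendy   


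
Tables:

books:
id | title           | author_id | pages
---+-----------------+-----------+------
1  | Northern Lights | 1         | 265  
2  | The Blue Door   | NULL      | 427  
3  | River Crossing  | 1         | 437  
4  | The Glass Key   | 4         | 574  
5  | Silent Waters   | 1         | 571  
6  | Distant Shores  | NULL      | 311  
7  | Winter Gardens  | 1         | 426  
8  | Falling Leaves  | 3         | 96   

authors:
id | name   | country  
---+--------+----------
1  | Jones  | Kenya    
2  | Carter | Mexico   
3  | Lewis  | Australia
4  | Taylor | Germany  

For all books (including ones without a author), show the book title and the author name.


LEFT JOIN keeps every row from books (the left table); where author_id has no match in authors, the author columns become NULL. Walk through each book:
  - book 1 (Northern Lights): author_id=1 -> matches Jones
  - book 2 (The Blue Door): author_id=NULL, no match -> kept with NULL
  - book 3 (River Crossing): author_id=1 -> matches Jones
  - book 4 (The Glass Key): author_id=4 -> matches Taylor
  - book 5 (Silent Waters): author_id=1 -> matches Jones
  - book 6 (Distant Shores): author_id=NULL, no match -> kept with NULL
  - book 7 (Winter Gardens): author_id=1 -> matches Jones
  - book 8 (Falling Leaves): author_id=3 -> matches Lewis
All 8 rows appear; 2 have NULL author.

SQL:
SELECT a.title, b.name AS author
FROM books a
LEFT JOIN authors b ON a.author_id = b.id

Result:
title           | author
----------------+-------
Northern Lights | Jones 
The Blue Door   | NULL  
River Crossing  | Jones 
The Glass Key   | Taylor
Silent Waters   | Jones 
Distant Shores  | NULL  
Winter Gardens  | Jones 
Falling Leaves  | Lewis 


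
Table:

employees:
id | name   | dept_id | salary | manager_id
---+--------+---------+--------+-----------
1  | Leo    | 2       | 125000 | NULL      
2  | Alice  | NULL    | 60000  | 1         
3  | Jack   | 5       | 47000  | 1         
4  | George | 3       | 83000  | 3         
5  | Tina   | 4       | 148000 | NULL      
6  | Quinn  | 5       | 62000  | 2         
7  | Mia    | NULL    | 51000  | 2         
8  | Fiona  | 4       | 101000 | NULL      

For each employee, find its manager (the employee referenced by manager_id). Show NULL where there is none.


This is a self-join: employees is joined to a second copy of itself, matching each row's manager_id to another row's id. Use LEFT JOIN so rows with manager_id=NULL are kept.
  - employee 1 (Leo): manager_id=NULL -> NULL
  - employee 2 (Alice): manager_id=1 -> Leo
  - employee 3 (Jack): manager_id=1 -> Leo
  - employee 4 (George): manager_id=3 -> Jack
  - employee 5 (Tina): manager_id=NULL -> NULL
  - employee 6 (Quinn): manager_id=2 -> Alice
  - employee 7 (Mia): manager_id=2 -> Alice
  - employee 8 (Fiona): manager_id=NULL -> NULL

SQL:
SELECT a.name AS item, b.name AS manager
FROM employees a
LEFT JOIN employees b ON a.manager_id = b.id

Result:
item   | manager
-------+--------
Leo    | NULL   
Alice  | Leo    
Jack   | Leo    
George | Jack   
Tina   | NULL   
Quinn  | Alice  
Mia    | Alice  
Fiona  | NULL   


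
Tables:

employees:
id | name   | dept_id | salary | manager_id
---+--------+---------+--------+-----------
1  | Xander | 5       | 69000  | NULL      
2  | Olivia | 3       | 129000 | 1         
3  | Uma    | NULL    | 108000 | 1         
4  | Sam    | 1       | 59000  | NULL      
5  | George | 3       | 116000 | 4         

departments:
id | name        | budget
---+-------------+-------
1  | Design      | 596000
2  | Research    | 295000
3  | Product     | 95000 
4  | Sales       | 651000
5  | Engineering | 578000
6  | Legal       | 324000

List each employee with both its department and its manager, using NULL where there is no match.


Two LEFT JOINs from the same base table employees: one to departments via dept_id, one to employees itself via manager_id. Both are LEFT so every employee is preserved.
Match against departments:
  - employee 1 (Xander): dept_id=5 -> matches Engineering
  - employee 2 (Olivia): dept_id=3 -> matches Product
  - employee 3 (Uma): dept_id=NULL, no match -> kept with NULL
  - employee 4 (Sam): dept_id=1 -> matches Design
  - employee 5 (George): dept_id=3 -> matches Product
Match against employees (self):
  - employee 1 (Xander): manager_id=NULL -> NULL
  - employee 2 (Olivia): manager_id=1 -> Xander
  - employee 3 (Uma): manager_id=1 -> Xander
  - employee 4 (Sam): manager_id=NULL -> NULL
  - employee 5 (George): manager_id=4 -> Sam

SQL:
SELECT a.name, b.name AS department, c.name AS manager
FROM employees a
LEFT JOIN departments b ON a.dept_id = b.id
LEFT JOIN employees c ON a.manager_id = c.id

Result:
name   | department  | manager
-------+-------------+--------
Xander | Engineering | NULL   
Olivia | Product     | Xander 
Uma    | NULL        | Xander 
Sam    | Design      | NULL   
George | Product     | Sam    


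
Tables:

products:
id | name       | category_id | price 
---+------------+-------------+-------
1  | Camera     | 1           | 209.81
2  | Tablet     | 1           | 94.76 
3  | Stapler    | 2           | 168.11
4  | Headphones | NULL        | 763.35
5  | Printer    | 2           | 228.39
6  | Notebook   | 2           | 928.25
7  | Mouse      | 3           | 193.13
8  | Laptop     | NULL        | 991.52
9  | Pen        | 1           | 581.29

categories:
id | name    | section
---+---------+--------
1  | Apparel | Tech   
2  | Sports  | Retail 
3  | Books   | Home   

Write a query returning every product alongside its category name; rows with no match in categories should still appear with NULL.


LEFT JOIN keeps every row from products (the left table); where category_id has no match in categories, the category columns become NULL. Walk through each product:
  - product 1 (Camera): category_id=1 -> matches Apparel
  - product 2 (Tablet): category_id=1 -> matches Apparel
  - product 3 (Stapler): category_id=2 -> matches Sports
  - product 4 (Headphones): category_id=NULL, no match -> kept with NULL
  - product 5 (Printer): category_id=2 -> matches Sports
  - product 6 (Notebook): category_id=2 -> matches Sports
  - product 7 (Mouse): category_id=3 -> matches Books
  - product 8 (Laptop): category_id=NULL, no match -> kept with NULL
  - product 9 (Pen): category_id=1 -> matches Apparel
All 9 rows appear; 2 have NULL category.

SQL:
SELECT a.name, b.name AS category
FROM products a
LEFT JOIN categories b ON a.category_id = b.id

Result:
name       | category
-----------+---------
Camera     | Apparel 
Tablet     | Apparel 
Stapler    | Sports  
Headphones | NULL    
Printer    | Sports  
Notebook   | Sports  
Mouse      | Books   
Laptop     | NULL    
Pen        | Apparel 


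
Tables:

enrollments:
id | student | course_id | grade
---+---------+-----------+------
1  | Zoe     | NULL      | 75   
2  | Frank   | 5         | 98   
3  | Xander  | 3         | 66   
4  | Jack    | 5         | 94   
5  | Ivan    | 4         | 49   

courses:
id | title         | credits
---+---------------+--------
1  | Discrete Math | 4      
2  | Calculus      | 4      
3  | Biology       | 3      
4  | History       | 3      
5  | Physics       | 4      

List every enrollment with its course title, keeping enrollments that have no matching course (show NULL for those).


LEFT JOIN keeps every row from enrollments (the left table); where course_id has no match in courses, the course columns become NULL. Walk through each enrollment:
  - enrollment 1 (Zoe): course_id=NULL, no match -> kept with NULL
  - enrollment 2 (Frank): course_id=5 -> matches Physics
  - enrollment 3 (Xander): course_id=3 -> matches Biology
  - enrollment 4 (Jack): course_id=5 -> matches Physics
  - enrollment 5 (Ivan): course_id=4 -> matches History
All 5 rows appear; 1 has NULL course.

SQL:
SELECT a.student, b.title AS course
FROM enrollments a
LEFT JOIN courses b ON a.course_id = b.id

Result:
student | course 
--------+--------
Zoe     | NULL   
Frank   | Physics
Xander  | Biology
Jack    | Physics
Ivan    | History
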